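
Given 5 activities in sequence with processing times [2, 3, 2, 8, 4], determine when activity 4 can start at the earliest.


Activity 4 starts after activities 1 through 3 complete.
Predecessor durations: [2, 3, 2]
ES = 2 + 3 + 2 = 7

7


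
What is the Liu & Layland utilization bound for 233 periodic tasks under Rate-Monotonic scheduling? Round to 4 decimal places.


Compute 2^(1/233) = 1.0029793100
Subtract 1: 1.0029793100 - 1 = 0.0029793100
Multiply by n: 233 * 0.0029793100 = 0.6941792300
Round to 4 dp: 0.6942

0.6942


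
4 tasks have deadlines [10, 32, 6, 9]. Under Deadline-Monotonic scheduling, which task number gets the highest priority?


Sort tasks by relative deadline (ascending):
  Task 3: deadline = 6
  Task 4: deadline = 9
  Task 1: deadline = 10
  Task 2: deadline = 32
Priority order (highest first): [3, 4, 1, 2]
Highest priority task = 3

3


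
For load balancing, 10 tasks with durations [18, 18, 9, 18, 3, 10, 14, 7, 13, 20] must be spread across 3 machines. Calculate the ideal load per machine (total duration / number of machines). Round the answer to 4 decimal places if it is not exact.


Total processing time = 18 + 18 + 9 + 18 + 3 + 10 + 14 + 7 + 13 + 20 = 130
Number of machines = 3
Ideal balanced load = 130 / 3 = 43.3333

43.3333


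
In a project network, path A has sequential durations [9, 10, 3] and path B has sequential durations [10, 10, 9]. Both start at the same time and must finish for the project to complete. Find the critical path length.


Path A total = 9 + 10 + 3 = 22
Path B total = 10 + 10 + 9 = 29
Critical path = longest path = max(22, 29) = 29

29


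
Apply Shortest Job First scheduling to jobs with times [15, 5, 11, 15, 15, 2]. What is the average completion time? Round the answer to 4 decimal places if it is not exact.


SJF order (ascending): [2, 5, 11, 15, 15, 15]
Completion times:
  Job 1: burst=2, C=2
  Job 2: burst=5, C=7
  Job 3: burst=11, C=18
  Job 4: burst=15, C=33
  Job 5: burst=15, C=48
  Job 6: burst=15, C=63
Average completion = 171/6 = 28.5

28.5


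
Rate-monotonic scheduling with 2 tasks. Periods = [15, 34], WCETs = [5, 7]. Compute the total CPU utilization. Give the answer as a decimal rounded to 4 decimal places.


Compute individual utilizations (exact fractions):
  Task 1: C/T = 5/15 = 1/3 (approx. 0.3333)
  Task 2: C/T = 7/34 (approx. 0.2059)
Total utilization U = 1/3 + 7/34 = 55/102
Rounded to 4 decimal places: U = 0.5392
RM (Liu & Layland) bound for 2 tasks = 0.828427; compare with U = 55/102 (approx. 0.539216)
U <= bound, so schedulable by RM sufficient condition.

0.5392


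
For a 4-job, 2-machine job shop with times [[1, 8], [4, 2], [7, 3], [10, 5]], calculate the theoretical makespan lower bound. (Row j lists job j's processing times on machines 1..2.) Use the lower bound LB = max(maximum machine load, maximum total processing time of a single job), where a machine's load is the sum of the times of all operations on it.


Machine loads:
  Machine 1: 1 + 4 + 7 + 10 = 22
  Machine 2: 8 + 2 + 3 + 5 = 18
Max machine load = 22
Job totals:
  Job 1: 9
  Job 2: 6
  Job 3: 10
  Job 4: 15
Max job total = 15
Lower bound = max(22, 15) = 22

22


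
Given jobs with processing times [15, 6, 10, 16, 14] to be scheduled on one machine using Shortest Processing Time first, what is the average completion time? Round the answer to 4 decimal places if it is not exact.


Sort jobs by processing time (SPT order): [6, 10, 14, 15, 16]
Compute completion times sequentially:
  Job 1: processing = 6, completes at 6
  Job 2: processing = 10, completes at 16
  Job 3: processing = 14, completes at 30
  Job 4: processing = 15, completes at 45
  Job 5: processing = 16, completes at 61
Sum of completion times = 158
Average completion time = 158/5 = 31.6

31.6


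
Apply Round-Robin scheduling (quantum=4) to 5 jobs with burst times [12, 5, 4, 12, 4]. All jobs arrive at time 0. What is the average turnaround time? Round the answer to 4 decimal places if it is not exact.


Time quantum = 4
Execution trace:
  J1 runs 4 units, time = 4
  J2 runs 4 units, time = 8
  J3 runs 4 units, time = 12
  J4 runs 4 units, time = 16
  J5 runs 4 units, time = 20
  J1 runs 4 units, time = 24
  J2 runs 1 units, time = 25
  J4 runs 4 units, time = 29
  J1 runs 4 units, time = 33
  J4 runs 4 units, time = 37
Finish times: [33, 25, 12, 37, 20]
Average turnaround = 127/5 = 25.4

25.4


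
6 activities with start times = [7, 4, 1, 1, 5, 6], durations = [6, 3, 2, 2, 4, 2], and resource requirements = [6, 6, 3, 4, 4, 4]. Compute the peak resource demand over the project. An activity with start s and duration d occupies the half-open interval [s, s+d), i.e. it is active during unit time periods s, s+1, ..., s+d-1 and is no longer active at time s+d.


Each activity i is active on [start_i, start_i + duration_i).
Compute total resource usage per time slot:
  t=0: active resources = [], total = 0
  t=1: active resources = [3, 4], total = 7
  t=2: active resources = [3, 4], total = 7
  t=3: active resources = [], total = 0
  t=4: active resources = [6], total = 6
  t=5: active resources = [6, 4], total = 10
  t=6: active resources = [6, 4, 4], total = 14
  t=7: active resources = [6, 4, 4], total = 14
  t=8: active resources = [6, 4], total = 10
  t=9: active resources = [6], total = 6
  t=10: active resources = [6], total = 6
  t=11: active resources = [6], total = 6
  t=12: active resources = [6], total = 6
Peak resource demand = 14

14


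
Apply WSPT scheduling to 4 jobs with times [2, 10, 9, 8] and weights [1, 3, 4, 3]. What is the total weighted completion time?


Compute p/w ratios and sort ascending (WSPT): [(2, 1), (9, 4), (8, 3), (10, 3)]
Compute weighted completion times:
  Job (p=2,w=1): C=2, w*C=1*2=2
  Job (p=9,w=4): C=11, w*C=4*11=44
  Job (p=8,w=3): C=19, w*C=3*19=57
  Job (p=10,w=3): C=29, w*C=3*29=87
Total weighted completion time = 190

190


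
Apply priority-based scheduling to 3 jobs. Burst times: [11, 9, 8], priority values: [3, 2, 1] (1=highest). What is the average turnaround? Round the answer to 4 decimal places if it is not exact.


Sort by priority (ascending = highest first):
Order: [(1, 8), (2, 9), (3, 11)]
Completion times:
  Priority 1, burst=8, C=8
  Priority 2, burst=9, C=17
  Priority 3, burst=11, C=28
Average turnaround = 53/3 = 17.6667

17.6667


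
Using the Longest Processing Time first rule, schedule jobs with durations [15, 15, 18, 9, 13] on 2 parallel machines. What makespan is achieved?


Sort jobs in decreasing order (LPT): [18, 15, 15, 13, 9]
Assign each job to the least loaded machine:
  Machine 1: jobs [18, 13], load = 31
  Machine 2: jobs [15, 15, 9], load = 39
Makespan = max load = 39

39


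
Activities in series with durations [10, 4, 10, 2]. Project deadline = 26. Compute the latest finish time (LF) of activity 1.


LF(activity 1) = deadline - sum of successor durations
Successors: activities 2 through 4 with durations [4, 10, 2]
Sum of successor durations = 16
LF = 26 - 16 = 10

10


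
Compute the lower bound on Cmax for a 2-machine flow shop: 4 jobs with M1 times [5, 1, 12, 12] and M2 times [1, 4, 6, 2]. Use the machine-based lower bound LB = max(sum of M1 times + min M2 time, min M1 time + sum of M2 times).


LB1 = sum(M1 times) + min(M2 times) = 30 + 1 = 31
LB2 = min(M1 times) + sum(M2 times) = 1 + 13 = 14
Lower bound = max(LB1, LB2) = max(31, 14) = 31

31


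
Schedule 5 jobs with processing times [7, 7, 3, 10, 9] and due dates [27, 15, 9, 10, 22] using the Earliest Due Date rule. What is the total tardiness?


Sort by due date (EDD order): [(3, 9), (10, 10), (7, 15), (9, 22), (7, 27)]
Compute completion times and tardiness:
  Job 1: p=3, d=9, C=3, tardiness=max(0,3-9)=0
  Job 2: p=10, d=10, C=13, tardiness=max(0,13-10)=3
  Job 3: p=7, d=15, C=20, tardiness=max(0,20-15)=5
  Job 4: p=9, d=22, C=29, tardiness=max(0,29-22)=7
  Job 5: p=7, d=27, C=36, tardiness=max(0,36-27)=9
Total tardiness = 24

24


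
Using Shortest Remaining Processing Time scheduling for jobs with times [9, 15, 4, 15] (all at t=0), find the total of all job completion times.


Since all jobs arrive at t=0, SRPT equals SPT ordering.
SPT order: [4, 9, 15, 15]
Completion times:
  Job 1: p=4, C=4
  Job 2: p=9, C=13
  Job 3: p=15, C=28
  Job 4: p=15, C=43
Total completion time = 4 + 13 + 28 + 43 = 88

88


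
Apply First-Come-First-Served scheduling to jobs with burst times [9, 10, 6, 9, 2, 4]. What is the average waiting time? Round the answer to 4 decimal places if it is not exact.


FCFS order (as given): [9, 10, 6, 9, 2, 4]
Waiting times:
  Job 1: wait = 0
  Job 2: wait = 9
  Job 3: wait = 19
  Job 4: wait = 25
  Job 5: wait = 34
  Job 6: wait = 36
Sum of waiting times = 123
Average waiting time = 123/6 = 20.5

20.5


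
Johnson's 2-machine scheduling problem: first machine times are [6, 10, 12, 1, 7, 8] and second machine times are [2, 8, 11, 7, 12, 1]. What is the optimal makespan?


Apply Johnson's rule:
  Group 1 (a <= b): [(4, 1, 7), (5, 7, 12)]
  Group 2 (a > b): [(3, 12, 11), (2, 10, 8), (1, 6, 2), (6, 8, 1)]
Optimal job order: [4, 5, 3, 2, 1, 6]
Schedule:
  Job 4: M1 done at 1, M2 done at 8
  Job 5: M1 done at 8, M2 done at 20
  Job 3: M1 done at 20, M2 done at 31
  Job 2: M1 done at 30, M2 done at 39
  Job 1: M1 done at 36, M2 done at 41
  Job 6: M1 done at 44, M2 done at 45
Makespan = 45

45


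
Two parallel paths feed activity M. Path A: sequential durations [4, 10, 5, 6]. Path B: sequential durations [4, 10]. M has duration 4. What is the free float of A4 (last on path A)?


ES(A4) = sum of predecessors on chain A = 19
EF(A4) = ES + duration = 19 + 6 = 25
Successor of A4 is M. ES(M) = max(sum(A), sum(B)) = max(25, 14) = 25
Free float = ES(successor) - EF(current) = 25 - 25 = 0

0


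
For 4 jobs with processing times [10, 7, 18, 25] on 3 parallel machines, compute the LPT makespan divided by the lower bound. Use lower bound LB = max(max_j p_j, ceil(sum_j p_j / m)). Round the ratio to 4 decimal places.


LPT order: [25, 18, 10, 7]
Machine loads after assignment: [25, 18, 17]
LPT makespan = 25
Lower bound = max(max_job, ceil(total/3)) = max(25, 20) = 25
Ratio = 25 / 25 = 1.0

1.0


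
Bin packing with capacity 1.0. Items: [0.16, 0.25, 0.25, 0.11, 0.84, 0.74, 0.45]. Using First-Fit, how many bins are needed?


Place items sequentially using First-Fit:
  Item 0.16 -> new Bin 1
  Item 0.25 -> Bin 1 (now 0.41)
  Item 0.25 -> Bin 1 (now 0.66)
  Item 0.11 -> Bin 1 (now 0.77)
  Item 0.84 -> new Bin 2
  Item 0.74 -> new Bin 3
  Item 0.45 -> new Bin 4
Total bins used = 4

4


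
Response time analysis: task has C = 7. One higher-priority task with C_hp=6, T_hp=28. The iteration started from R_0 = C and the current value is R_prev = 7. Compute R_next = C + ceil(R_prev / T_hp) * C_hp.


R_next = C + ceil(R_prev / T_hp) * C_hp
ceil(7 / 28) = ceil(0.25) = 1
Interference = 1 * 6 = 6
R_next = 7 + 6 = 13

13


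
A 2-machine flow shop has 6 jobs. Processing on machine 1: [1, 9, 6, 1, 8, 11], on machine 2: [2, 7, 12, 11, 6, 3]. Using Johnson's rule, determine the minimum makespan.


Apply Johnson's rule:
  Group 1 (a <= b): [(1, 1, 2), (4, 1, 11), (3, 6, 12)]
  Group 2 (a > b): [(2, 9, 7), (5, 8, 6), (6, 11, 3)]
Optimal job order: [1, 4, 3, 2, 5, 6]
Schedule:
  Job 1: M1 done at 1, M2 done at 3
  Job 4: M1 done at 2, M2 done at 14
  Job 3: M1 done at 8, M2 done at 26
  Job 2: M1 done at 17, M2 done at 33
  Job 5: M1 done at 25, M2 done at 39
  Job 6: M1 done at 36, M2 done at 42
Makespan = 42

42


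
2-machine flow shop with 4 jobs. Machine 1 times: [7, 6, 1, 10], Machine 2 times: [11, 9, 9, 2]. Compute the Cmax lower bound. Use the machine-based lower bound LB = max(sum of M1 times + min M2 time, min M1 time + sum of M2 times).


LB1 = sum(M1 times) + min(M2 times) = 24 + 2 = 26
LB2 = min(M1 times) + sum(M2 times) = 1 + 31 = 32
Lower bound = max(LB1, LB2) = max(26, 32) = 32

32


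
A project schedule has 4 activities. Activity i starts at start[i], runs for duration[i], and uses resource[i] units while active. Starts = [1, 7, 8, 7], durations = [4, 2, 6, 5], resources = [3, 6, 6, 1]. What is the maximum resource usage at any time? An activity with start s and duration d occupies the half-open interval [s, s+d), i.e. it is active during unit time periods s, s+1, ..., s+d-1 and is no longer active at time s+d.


Each activity i is active on [start_i, start_i + duration_i).
Compute total resource usage per time slot:
  t=0: active resources = [], total = 0
  t=1: active resources = [3], total = 3
  t=2: active resources = [3], total = 3
  t=3: active resources = [3], total = 3
  t=4: active resources = [3], total = 3
  t=5: active resources = [], total = 0
  t=6: active resources = [], total = 0
  t=7: active resources = [6, 1], total = 7
  t=8: active resources = [6, 6, 1], total = 13
  t=9: active resources = [6, 1], total = 7
  t=10: active resources = [6, 1], total = 7
  t=11: active resources = [6, 1], total = 7
  t=12: active resources = [6], total = 6
  t=13: active resources = [6], total = 6
Peak resource demand = 13

13


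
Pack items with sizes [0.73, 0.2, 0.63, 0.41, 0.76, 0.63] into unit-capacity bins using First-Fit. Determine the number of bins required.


Place items sequentially using First-Fit:
  Item 0.73 -> new Bin 1
  Item 0.2 -> Bin 1 (now 0.93)
  Item 0.63 -> new Bin 2
  Item 0.41 -> new Bin 3
  Item 0.76 -> new Bin 4
  Item 0.63 -> new Bin 5
Total bins used = 5

5


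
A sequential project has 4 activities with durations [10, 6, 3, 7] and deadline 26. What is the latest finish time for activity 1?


LF(activity 1) = deadline - sum of successor durations
Successors: activities 2 through 4 with durations [6, 3, 7]
Sum of successor durations = 16
LF = 26 - 16 = 10

10


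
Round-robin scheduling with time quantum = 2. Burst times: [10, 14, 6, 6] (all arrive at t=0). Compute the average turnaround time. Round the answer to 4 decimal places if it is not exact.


Time quantum = 2
Execution trace:
  J1 runs 2 units, time = 2
  J2 runs 2 units, time = 4
  J3 runs 2 units, time = 6
  J4 runs 2 units, time = 8
  J1 runs 2 units, time = 10
  J2 runs 2 units, time = 12
  J3 runs 2 units, time = 14
  J4 runs 2 units, time = 16
  J1 runs 2 units, time = 18
  J2 runs 2 units, time = 20
  J3 runs 2 units, time = 22
  J4 runs 2 units, time = 24
  J1 runs 2 units, time = 26
  J2 runs 2 units, time = 28
  J1 runs 2 units, time = 30
  J2 runs 2 units, time = 32
  J2 runs 2 units, time = 34
  J2 runs 2 units, time = 36
Finish times: [30, 36, 22, 24]
Average turnaround = 112/4 = 28.0

28.0


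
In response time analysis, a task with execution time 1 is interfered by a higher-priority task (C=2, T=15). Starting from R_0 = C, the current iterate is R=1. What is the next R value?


R_next = C + ceil(R_prev / T_hp) * C_hp
ceil(1 / 15) = ceil(0.0667) = 1
Interference = 1 * 2 = 2
R_next = 1 + 2 = 3

3


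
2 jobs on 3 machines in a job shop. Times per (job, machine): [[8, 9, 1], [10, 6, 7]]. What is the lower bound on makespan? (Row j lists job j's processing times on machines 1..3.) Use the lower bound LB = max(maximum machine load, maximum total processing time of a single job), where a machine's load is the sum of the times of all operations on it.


Machine loads:
  Machine 1: 8 + 10 = 18
  Machine 2: 9 + 6 = 15
  Machine 3: 1 + 7 = 8
Max machine load = 18
Job totals:
  Job 1: 18
  Job 2: 23
Max job total = 23
Lower bound = max(18, 23) = 23

23


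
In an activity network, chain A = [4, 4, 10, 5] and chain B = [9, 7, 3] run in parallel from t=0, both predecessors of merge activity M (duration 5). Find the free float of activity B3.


ES(B3) = sum of predecessors on chain B = 16
EF(B3) = ES + duration = 16 + 3 = 19
Successor of B3 is M. ES(M) = max(sum(A), sum(B)) = max(23, 19) = 23
Free float = ES(successor) - EF(current) = 23 - 19 = 4

4


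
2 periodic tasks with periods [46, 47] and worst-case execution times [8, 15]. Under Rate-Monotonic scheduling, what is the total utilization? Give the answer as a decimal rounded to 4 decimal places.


Compute individual utilizations (exact fractions):
  Task 1: C/T = 8/46 = 4/23 (approx. 0.1739)
  Task 2: C/T = 15/47 (approx. 0.3191)
Total utilization U = 4/23 + 15/47 = 533/1081
Rounded to 4 decimal places: U = 0.4931
RM (Liu & Layland) bound for 2 tasks = 0.828427; compare with U = 533/1081 (approx. 0.493062)
U <= bound, so schedulable by RM sufficient condition.

0.4931


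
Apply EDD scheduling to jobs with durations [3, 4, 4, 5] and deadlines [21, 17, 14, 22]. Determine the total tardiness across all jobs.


Sort by due date (EDD order): [(4, 14), (4, 17), (3, 21), (5, 22)]
Compute completion times and tardiness:
  Job 1: p=4, d=14, C=4, tardiness=max(0,4-14)=0
  Job 2: p=4, d=17, C=8, tardiness=max(0,8-17)=0
  Job 3: p=3, d=21, C=11, tardiness=max(0,11-21)=0
  Job 4: p=5, d=22, C=16, tardiness=max(0,16-22)=0
Total tardiness = 0

0


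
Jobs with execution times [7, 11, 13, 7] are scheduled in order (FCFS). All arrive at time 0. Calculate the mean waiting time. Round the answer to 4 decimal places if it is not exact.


FCFS order (as given): [7, 11, 13, 7]
Waiting times:
  Job 1: wait = 0
  Job 2: wait = 7
  Job 3: wait = 18
  Job 4: wait = 31
Sum of waiting times = 56
Average waiting time = 56/4 = 14.0

14.0


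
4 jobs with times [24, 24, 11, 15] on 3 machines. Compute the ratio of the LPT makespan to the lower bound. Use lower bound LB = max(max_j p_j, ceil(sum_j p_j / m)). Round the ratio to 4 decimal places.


LPT order: [24, 24, 15, 11]
Machine loads after assignment: [24, 24, 26]
LPT makespan = 26
Lower bound = max(max_job, ceil(total/3)) = max(24, 25) = 25
Ratio = 26 / 25 = 1.04

1.04


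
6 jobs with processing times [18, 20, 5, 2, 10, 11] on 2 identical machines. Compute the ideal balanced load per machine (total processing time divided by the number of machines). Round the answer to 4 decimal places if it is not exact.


Total processing time = 18 + 20 + 5 + 2 + 10 + 11 = 66
Number of machines = 2
Ideal balanced load = 66 / 2 = 33.0

33.0


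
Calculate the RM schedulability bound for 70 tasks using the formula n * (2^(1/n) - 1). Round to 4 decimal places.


Compute 2^(1/70) = 1.0099512906
Subtract 1: 1.0099512906 - 1 = 0.0099512906
Multiply by n: 70 * 0.0099512906 = 0.6965903420
Round to 4 dp: 0.6966

0.6966


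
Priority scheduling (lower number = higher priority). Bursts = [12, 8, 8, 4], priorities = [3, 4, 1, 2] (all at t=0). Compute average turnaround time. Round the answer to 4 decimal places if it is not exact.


Sort by priority (ascending = highest first):
Order: [(1, 8), (2, 4), (3, 12), (4, 8)]
Completion times:
  Priority 1, burst=8, C=8
  Priority 2, burst=4, C=12
  Priority 3, burst=12, C=24
  Priority 4, burst=8, C=32
Average turnaround = 76/4 = 19.0

19.0


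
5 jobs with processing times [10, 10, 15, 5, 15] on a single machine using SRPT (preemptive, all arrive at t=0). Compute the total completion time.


Since all jobs arrive at t=0, SRPT equals SPT ordering.
SPT order: [5, 10, 10, 15, 15]
Completion times:
  Job 1: p=5, C=5
  Job 2: p=10, C=15
  Job 3: p=10, C=25
  Job 4: p=15, C=40
  Job 5: p=15, C=55
Total completion time = 5 + 15 + 25 + 40 + 55 = 140

140


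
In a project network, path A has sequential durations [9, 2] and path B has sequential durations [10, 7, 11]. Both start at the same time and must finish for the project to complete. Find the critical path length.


Path A total = 9 + 2 = 11
Path B total = 10 + 7 + 11 = 28
Critical path = longest path = max(11, 28) = 28

28


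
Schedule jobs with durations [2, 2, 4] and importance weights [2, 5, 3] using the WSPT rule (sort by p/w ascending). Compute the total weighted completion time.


Compute p/w ratios and sort ascending (WSPT): [(2, 5), (2, 2), (4, 3)]
Compute weighted completion times:
  Job (p=2,w=5): C=2, w*C=5*2=10
  Job (p=2,w=2): C=4, w*C=2*4=8
  Job (p=4,w=3): C=8, w*C=3*8=24
Total weighted completion time = 42

42


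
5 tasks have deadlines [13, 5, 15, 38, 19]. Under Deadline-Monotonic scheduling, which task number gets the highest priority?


Sort tasks by relative deadline (ascending):
  Task 2: deadline = 5
  Task 1: deadline = 13
  Task 3: deadline = 15
  Task 5: deadline = 19
  Task 4: deadline = 38
Priority order (highest first): [2, 1, 3, 5, 4]
Highest priority task = 2

2


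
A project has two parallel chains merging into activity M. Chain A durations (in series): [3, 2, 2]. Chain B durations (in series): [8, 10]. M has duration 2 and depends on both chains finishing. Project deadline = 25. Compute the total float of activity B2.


Forward pass: ES(B2) = sum of predecessors on chain B = 8
EF = ES + duration = 8 + 10 = 18
Backward pass: LF(M) = deadline = 25; LS(M) = 25 - 2 = 23
LF(B2) = LS(M) - sum(successors on chain B) = 23 - 0 = 23
LS = LF - duration = 23 - 10 = 13
Total float = LS - ES = 13 - 8 = 5

5


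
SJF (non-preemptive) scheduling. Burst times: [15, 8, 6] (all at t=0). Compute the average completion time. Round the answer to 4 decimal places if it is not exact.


SJF order (ascending): [6, 8, 15]
Completion times:
  Job 1: burst=6, C=6
  Job 2: burst=8, C=14
  Job 3: burst=15, C=29
Average completion = 49/3 = 16.3333

16.3333


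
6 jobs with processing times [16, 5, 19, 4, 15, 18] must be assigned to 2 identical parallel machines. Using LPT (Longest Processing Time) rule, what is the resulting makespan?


Sort jobs in decreasing order (LPT): [19, 18, 16, 15, 5, 4]
Assign each job to the least loaded machine:
  Machine 1: jobs [19, 15, 5], load = 39
  Machine 2: jobs [18, 16, 4], load = 38
Makespan = max load = 39

39


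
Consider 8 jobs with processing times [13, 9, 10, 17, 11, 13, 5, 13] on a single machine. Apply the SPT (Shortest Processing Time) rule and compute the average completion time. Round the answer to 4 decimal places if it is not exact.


Sort jobs by processing time (SPT order): [5, 9, 10, 11, 13, 13, 13, 17]
Compute completion times sequentially:
  Job 1: processing = 5, completes at 5
  Job 2: processing = 9, completes at 14
  Job 3: processing = 10, completes at 24
  Job 4: processing = 11, completes at 35
  Job 5: processing = 13, completes at 48
  Job 6: processing = 13, completes at 61
  Job 7: processing = 13, completes at 74
  Job 8: processing = 17, completes at 91
Sum of completion times = 352
Average completion time = 352/8 = 44.0

44.0


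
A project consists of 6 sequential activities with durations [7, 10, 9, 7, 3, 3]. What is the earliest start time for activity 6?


Activity 6 starts after activities 1 through 5 complete.
Predecessor durations: [7, 10, 9, 7, 3]
ES = 7 + 10 + 9 + 7 + 3 = 36

36


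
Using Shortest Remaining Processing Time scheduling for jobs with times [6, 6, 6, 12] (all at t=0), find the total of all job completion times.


Since all jobs arrive at t=0, SRPT equals SPT ordering.
SPT order: [6, 6, 6, 12]
Completion times:
  Job 1: p=6, C=6
  Job 2: p=6, C=12
  Job 3: p=6, C=18
  Job 4: p=12, C=30
Total completion time = 6 + 12 + 18 + 30 = 66

66


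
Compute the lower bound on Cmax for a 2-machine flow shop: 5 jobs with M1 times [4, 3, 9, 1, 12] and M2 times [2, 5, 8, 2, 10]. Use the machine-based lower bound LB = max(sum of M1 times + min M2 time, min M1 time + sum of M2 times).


LB1 = sum(M1 times) + min(M2 times) = 29 + 2 = 31
LB2 = min(M1 times) + sum(M2 times) = 1 + 27 = 28
Lower bound = max(LB1, LB2) = max(31, 28) = 31

31


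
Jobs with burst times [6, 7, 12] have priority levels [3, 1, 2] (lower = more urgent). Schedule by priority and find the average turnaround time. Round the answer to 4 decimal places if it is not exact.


Sort by priority (ascending = highest first):
Order: [(1, 7), (2, 12), (3, 6)]
Completion times:
  Priority 1, burst=7, C=7
  Priority 2, burst=12, C=19
  Priority 3, burst=6, C=25
Average turnaround = 51/3 = 17.0

17.0


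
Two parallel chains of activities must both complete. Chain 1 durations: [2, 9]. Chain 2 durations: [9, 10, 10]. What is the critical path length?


Path A total = 2 + 9 = 11
Path B total = 9 + 10 + 10 = 29
Critical path = longest path = max(11, 29) = 29

29


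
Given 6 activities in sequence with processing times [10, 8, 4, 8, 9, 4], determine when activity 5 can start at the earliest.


Activity 5 starts after activities 1 through 4 complete.
Predecessor durations: [10, 8, 4, 8]
ES = 10 + 8 + 4 + 8 = 30

30


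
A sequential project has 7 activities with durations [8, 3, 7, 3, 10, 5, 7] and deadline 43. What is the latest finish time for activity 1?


LF(activity 1) = deadline - sum of successor durations
Successors: activities 2 through 7 with durations [3, 7, 3, 10, 5, 7]
Sum of successor durations = 35
LF = 43 - 35 = 8

8


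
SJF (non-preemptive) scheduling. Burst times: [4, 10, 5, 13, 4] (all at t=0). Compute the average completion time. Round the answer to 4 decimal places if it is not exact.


SJF order (ascending): [4, 4, 5, 10, 13]
Completion times:
  Job 1: burst=4, C=4
  Job 2: burst=4, C=8
  Job 3: burst=5, C=13
  Job 4: burst=10, C=23
  Job 5: burst=13, C=36
Average completion = 84/5 = 16.8

16.8


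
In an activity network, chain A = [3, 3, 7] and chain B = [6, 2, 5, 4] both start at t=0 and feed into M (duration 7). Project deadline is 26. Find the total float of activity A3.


Forward pass: ES(A3) = sum of predecessors on chain A = 6
EF = ES + duration = 6 + 7 = 13
Backward pass: LF(M) = deadline = 26; LS(M) = 26 - 7 = 19
LF(A3) = LS(M) - sum(successors on chain A) = 19 - 0 = 19
LS = LF - duration = 19 - 7 = 12
Total float = LS - ES = 12 - 6 = 6

6


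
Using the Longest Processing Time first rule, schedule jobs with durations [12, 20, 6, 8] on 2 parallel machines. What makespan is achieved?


Sort jobs in decreasing order (LPT): [20, 12, 8, 6]
Assign each job to the least loaded machine:
  Machine 1: jobs [20, 6], load = 26
  Machine 2: jobs [12, 8], load = 20
Makespan = max load = 26

26


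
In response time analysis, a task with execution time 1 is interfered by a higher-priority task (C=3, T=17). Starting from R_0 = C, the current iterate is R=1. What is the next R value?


R_next = C + ceil(R_prev / T_hp) * C_hp
ceil(1 / 17) = ceil(0.0588) = 1
Interference = 1 * 3 = 3
R_next = 1 + 3 = 4

4


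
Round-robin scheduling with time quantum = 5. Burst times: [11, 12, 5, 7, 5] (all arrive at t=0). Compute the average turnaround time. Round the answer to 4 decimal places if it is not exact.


Time quantum = 5
Execution trace:
  J1 runs 5 units, time = 5
  J2 runs 5 units, time = 10
  J3 runs 5 units, time = 15
  J4 runs 5 units, time = 20
  J5 runs 5 units, time = 25
  J1 runs 5 units, time = 30
  J2 runs 5 units, time = 35
  J4 runs 2 units, time = 37
  J1 runs 1 units, time = 38
  J2 runs 2 units, time = 40
Finish times: [38, 40, 15, 37, 25]
Average turnaround = 155/5 = 31.0

31.0


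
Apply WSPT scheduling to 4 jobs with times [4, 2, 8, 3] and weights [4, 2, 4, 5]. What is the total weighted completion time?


Compute p/w ratios and sort ascending (WSPT): [(3, 5), (4, 4), (2, 2), (8, 4)]
Compute weighted completion times:
  Job (p=3,w=5): C=3, w*C=5*3=15
  Job (p=4,w=4): C=7, w*C=4*7=28
  Job (p=2,w=2): C=9, w*C=2*9=18
  Job (p=8,w=4): C=17, w*C=4*17=68
Total weighted completion time = 129

129


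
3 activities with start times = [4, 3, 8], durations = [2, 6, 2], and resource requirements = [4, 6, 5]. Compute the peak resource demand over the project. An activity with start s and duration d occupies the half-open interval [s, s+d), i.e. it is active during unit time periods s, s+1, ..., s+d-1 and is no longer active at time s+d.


Each activity i is active on [start_i, start_i + duration_i).
Compute total resource usage per time slot:
  t=0: active resources = [], total = 0
  t=1: active resources = [], total = 0
  t=2: active resources = [], total = 0
  t=3: active resources = [6], total = 6
  t=4: active resources = [4, 6], total = 10
  t=5: active resources = [4, 6], total = 10
  t=6: active resources = [6], total = 6
  t=7: active resources = [6], total = 6
  t=8: active resources = [6, 5], total = 11
  t=9: active resources = [5], total = 5
Peak resource demand = 11

11


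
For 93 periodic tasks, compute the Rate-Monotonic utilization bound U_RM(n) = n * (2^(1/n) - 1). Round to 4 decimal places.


Compute 2^(1/93) = 1.0074810397
Subtract 1: 1.0074810397 - 1 = 0.0074810397
Multiply by n: 93 * 0.0074810397 = 0.6957366921
Round to 4 dp: 0.6957

0.6957


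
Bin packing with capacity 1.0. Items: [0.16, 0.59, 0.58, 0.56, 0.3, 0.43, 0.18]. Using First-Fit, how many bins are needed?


Place items sequentially using First-Fit:
  Item 0.16 -> new Bin 1
  Item 0.59 -> Bin 1 (now 0.75)
  Item 0.58 -> new Bin 2
  Item 0.56 -> new Bin 3
  Item 0.3 -> Bin 2 (now 0.88)
  Item 0.43 -> Bin 3 (now 0.99)
  Item 0.18 -> Bin 1 (now 0.93)
Total bins used = 3

3


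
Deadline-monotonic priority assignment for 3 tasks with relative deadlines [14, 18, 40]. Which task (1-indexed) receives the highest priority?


Sort tasks by relative deadline (ascending):
  Task 1: deadline = 14
  Task 2: deadline = 18
  Task 3: deadline = 40
Priority order (highest first): [1, 2, 3]
Highest priority task = 1

1


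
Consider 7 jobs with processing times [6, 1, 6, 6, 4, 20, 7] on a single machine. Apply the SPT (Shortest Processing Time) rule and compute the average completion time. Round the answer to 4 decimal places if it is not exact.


Sort jobs by processing time (SPT order): [1, 4, 6, 6, 6, 7, 20]
Compute completion times sequentially:
  Job 1: processing = 1, completes at 1
  Job 2: processing = 4, completes at 5
  Job 3: processing = 6, completes at 11
  Job 4: processing = 6, completes at 17
  Job 5: processing = 6, completes at 23
  Job 6: processing = 7, completes at 30
  Job 7: processing = 20, completes at 50
Sum of completion times = 137
Average completion time = 137/7 = 19.5714

19.5714


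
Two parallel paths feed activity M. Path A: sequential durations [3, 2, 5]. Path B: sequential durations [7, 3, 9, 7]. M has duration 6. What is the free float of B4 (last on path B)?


ES(B4) = sum of predecessors on chain B = 19
EF(B4) = ES + duration = 19 + 7 = 26
Successor of B4 is M. ES(M) = max(sum(A), sum(B)) = max(10, 26) = 26
Free float = ES(successor) - EF(current) = 26 - 26 = 0

0


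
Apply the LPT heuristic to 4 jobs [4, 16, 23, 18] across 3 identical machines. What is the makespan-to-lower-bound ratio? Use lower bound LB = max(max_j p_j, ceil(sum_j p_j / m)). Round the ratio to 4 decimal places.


LPT order: [23, 18, 16, 4]
Machine loads after assignment: [23, 18, 20]
LPT makespan = 23
Lower bound = max(max_job, ceil(total/3)) = max(23, 21) = 23
Ratio = 23 / 23 = 1.0

1.0


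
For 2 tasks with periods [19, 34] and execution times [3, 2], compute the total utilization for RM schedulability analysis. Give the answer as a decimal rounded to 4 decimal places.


Compute individual utilizations (exact fractions):
  Task 1: C/T = 3/19 (approx. 0.1579)
  Task 2: C/T = 2/34 = 1/17 (approx. 0.0588)
Total utilization U = 3/19 + 1/17 = 70/323
Rounded to 4 decimal places: U = 0.2167
RM (Liu & Layland) bound for 2 tasks = 0.828427; compare with U = 70/323 (approx. 0.216718)
U <= bound, so schedulable by RM sufficient condition.

0.2167


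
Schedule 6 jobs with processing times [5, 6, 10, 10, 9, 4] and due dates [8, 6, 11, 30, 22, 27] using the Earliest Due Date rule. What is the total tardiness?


Sort by due date (EDD order): [(6, 6), (5, 8), (10, 11), (9, 22), (4, 27), (10, 30)]
Compute completion times and tardiness:
  Job 1: p=6, d=6, C=6, tardiness=max(0,6-6)=0
  Job 2: p=5, d=8, C=11, tardiness=max(0,11-8)=3
  Job 3: p=10, d=11, C=21, tardiness=max(0,21-11)=10
  Job 4: p=9, d=22, C=30, tardiness=max(0,30-22)=8
  Job 5: p=4, d=27, C=34, tardiness=max(0,34-27)=7
  Job 6: p=10, d=30, C=44, tardiness=max(0,44-30)=14
Total tardiness = 42

42


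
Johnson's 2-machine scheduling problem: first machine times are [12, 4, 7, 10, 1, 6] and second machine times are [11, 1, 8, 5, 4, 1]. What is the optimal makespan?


Apply Johnson's rule:
  Group 1 (a <= b): [(5, 1, 4), (3, 7, 8)]
  Group 2 (a > b): [(1, 12, 11), (4, 10, 5), (2, 4, 1), (6, 6, 1)]
Optimal job order: [5, 3, 1, 4, 2, 6]
Schedule:
  Job 5: M1 done at 1, M2 done at 5
  Job 3: M1 done at 8, M2 done at 16
  Job 1: M1 done at 20, M2 done at 31
  Job 4: M1 done at 30, M2 done at 36
  Job 2: M1 done at 34, M2 done at 37
  Job 6: M1 done at 40, M2 done at 41
Makespan = 41

41


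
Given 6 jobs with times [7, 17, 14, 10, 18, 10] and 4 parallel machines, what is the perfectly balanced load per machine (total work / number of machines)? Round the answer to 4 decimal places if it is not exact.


Total processing time = 7 + 17 + 14 + 10 + 18 + 10 = 76
Number of machines = 4
Ideal balanced load = 76 / 4 = 19.0

19.0


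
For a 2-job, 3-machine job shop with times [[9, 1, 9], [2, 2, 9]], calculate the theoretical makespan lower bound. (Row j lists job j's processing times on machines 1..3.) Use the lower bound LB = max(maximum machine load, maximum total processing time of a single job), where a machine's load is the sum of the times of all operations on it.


Machine loads:
  Machine 1: 9 + 2 = 11
  Machine 2: 1 + 2 = 3
  Machine 3: 9 + 9 = 18
Max machine load = 18
Job totals:
  Job 1: 19
  Job 2: 13
Max job total = 19
Lower bound = max(18, 19) = 19

19


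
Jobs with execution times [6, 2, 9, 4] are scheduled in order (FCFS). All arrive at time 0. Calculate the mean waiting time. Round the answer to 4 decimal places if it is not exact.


FCFS order (as given): [6, 2, 9, 4]
Waiting times:
  Job 1: wait = 0
  Job 2: wait = 6
  Job 3: wait = 8
  Job 4: wait = 17
Sum of waiting times = 31
Average waiting time = 31/4 = 7.75

7.75


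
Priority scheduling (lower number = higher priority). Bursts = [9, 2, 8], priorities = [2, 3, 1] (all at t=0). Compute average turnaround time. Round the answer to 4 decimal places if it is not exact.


Sort by priority (ascending = highest first):
Order: [(1, 8), (2, 9), (3, 2)]
Completion times:
  Priority 1, burst=8, C=8
  Priority 2, burst=9, C=17
  Priority 3, burst=2, C=19
Average turnaround = 44/3 = 14.6667

14.6667


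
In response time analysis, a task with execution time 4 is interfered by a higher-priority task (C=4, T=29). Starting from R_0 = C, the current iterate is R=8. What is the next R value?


R_next = C + ceil(R_prev / T_hp) * C_hp
ceil(8 / 29) = ceil(0.2759) = 1
Interference = 1 * 4 = 4
R_next = 4 + 4 = 8
R_next = R_prev, so the iteration has converged (response time = 8).

8


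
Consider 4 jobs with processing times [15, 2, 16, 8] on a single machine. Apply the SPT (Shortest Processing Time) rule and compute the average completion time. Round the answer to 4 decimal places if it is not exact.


Sort jobs by processing time (SPT order): [2, 8, 15, 16]
Compute completion times sequentially:
  Job 1: processing = 2, completes at 2
  Job 2: processing = 8, completes at 10
  Job 3: processing = 15, completes at 25
  Job 4: processing = 16, completes at 41
Sum of completion times = 78
Average completion time = 78/4 = 19.5

19.5


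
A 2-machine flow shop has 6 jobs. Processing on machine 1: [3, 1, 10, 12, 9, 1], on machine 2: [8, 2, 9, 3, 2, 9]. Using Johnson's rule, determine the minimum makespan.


Apply Johnson's rule:
  Group 1 (a <= b): [(2, 1, 2), (6, 1, 9), (1, 3, 8)]
  Group 2 (a > b): [(3, 10, 9), (4, 12, 3), (5, 9, 2)]
Optimal job order: [2, 6, 1, 3, 4, 5]
Schedule:
  Job 2: M1 done at 1, M2 done at 3
  Job 6: M1 done at 2, M2 done at 12
  Job 1: M1 done at 5, M2 done at 20
  Job 3: M1 done at 15, M2 done at 29
  Job 4: M1 done at 27, M2 done at 32
  Job 5: M1 done at 36, M2 done at 38
Makespan = 38

38


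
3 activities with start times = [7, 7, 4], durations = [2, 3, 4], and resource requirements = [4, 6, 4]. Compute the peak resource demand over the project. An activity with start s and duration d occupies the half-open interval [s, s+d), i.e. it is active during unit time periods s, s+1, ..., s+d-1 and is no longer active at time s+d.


Each activity i is active on [start_i, start_i + duration_i).
Compute total resource usage per time slot:
  t=0: active resources = [], total = 0
  t=1: active resources = [], total = 0
  t=2: active resources = [], total = 0
  t=3: active resources = [], total = 0
  t=4: active resources = [4], total = 4
  t=5: active resources = [4], total = 4
  t=6: active resources = [4], total = 4
  t=7: active resources = [4, 6, 4], total = 14
  t=8: active resources = [4, 6], total = 10
  t=9: active resources = [6], total = 6
Peak resource demand = 14

14


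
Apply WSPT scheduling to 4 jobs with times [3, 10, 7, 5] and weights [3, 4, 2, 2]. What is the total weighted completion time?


Compute p/w ratios and sort ascending (WSPT): [(3, 3), (10, 4), (5, 2), (7, 2)]
Compute weighted completion times:
  Job (p=3,w=3): C=3, w*C=3*3=9
  Job (p=10,w=4): C=13, w*C=4*13=52
  Job (p=5,w=2): C=18, w*C=2*18=36
  Job (p=7,w=2): C=25, w*C=2*25=50
Total weighted completion time = 147

147


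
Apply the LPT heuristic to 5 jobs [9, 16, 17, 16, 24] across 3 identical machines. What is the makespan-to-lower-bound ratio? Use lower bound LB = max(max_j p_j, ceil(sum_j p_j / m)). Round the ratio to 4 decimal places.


LPT order: [24, 17, 16, 16, 9]
Machine loads after assignment: [24, 26, 32]
LPT makespan = 32
Lower bound = max(max_job, ceil(total/3)) = max(24, 28) = 28
Ratio = 32 / 28 = 1.1429

1.1429


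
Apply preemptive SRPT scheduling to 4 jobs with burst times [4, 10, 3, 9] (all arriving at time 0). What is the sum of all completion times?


Since all jobs arrive at t=0, SRPT equals SPT ordering.
SPT order: [3, 4, 9, 10]
Completion times:
  Job 1: p=3, C=3
  Job 2: p=4, C=7
  Job 3: p=9, C=16
  Job 4: p=10, C=26
Total completion time = 3 + 7 + 16 + 26 = 52

52


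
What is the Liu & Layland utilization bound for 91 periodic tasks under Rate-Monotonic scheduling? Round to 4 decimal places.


Compute 2^(1/91) = 1.0076460851
Subtract 1: 1.0076460851 - 1 = 0.0076460851
Multiply by n: 91 * 0.0076460851 = 0.6957937441
Round to 4 dp: 0.6958

0.6958


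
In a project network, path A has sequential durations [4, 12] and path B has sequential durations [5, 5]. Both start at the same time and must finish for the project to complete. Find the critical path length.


Path A total = 4 + 12 = 16
Path B total = 5 + 5 = 10
Critical path = longest path = max(16, 10) = 16

16


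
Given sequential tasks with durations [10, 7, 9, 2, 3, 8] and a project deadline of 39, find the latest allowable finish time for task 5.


LF(activity 5) = deadline - sum of successor durations
Successors: activities 6 through 6 with durations [8]
Sum of successor durations = 8
LF = 39 - 8 = 31

31


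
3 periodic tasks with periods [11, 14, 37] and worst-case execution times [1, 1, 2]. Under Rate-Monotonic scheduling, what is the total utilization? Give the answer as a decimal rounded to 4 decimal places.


Compute individual utilizations (exact fractions):
  Task 1: C/T = 1/11 (approx. 0.0909)
  Task 2: C/T = 1/14 (approx. 0.0714)
  Task 3: C/T = 2/37 (approx. 0.0541)
Total utilization U = 1/11 + 1/14 + 2/37 = 1233/5698
Rounded to 4 decimal places: U = 0.2164
RM (Liu & Layland) bound for 3 tasks = 0.779763; compare with U = 1233/5698 (approx. 0.216392)
U <= bound, so schedulable by RM sufficient condition.

0.2164


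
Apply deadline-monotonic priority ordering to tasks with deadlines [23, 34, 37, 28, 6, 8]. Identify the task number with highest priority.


Sort tasks by relative deadline (ascending):
  Task 5: deadline = 6
  Task 6: deadline = 8
  Task 1: deadline = 23
  Task 4: deadline = 28
  Task 2: deadline = 34
  Task 3: deadline = 37
Priority order (highest first): [5, 6, 1, 4, 2, 3]
Highest priority task = 5

5


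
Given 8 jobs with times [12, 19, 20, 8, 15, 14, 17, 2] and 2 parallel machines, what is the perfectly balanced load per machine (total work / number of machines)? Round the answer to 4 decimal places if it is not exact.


Total processing time = 12 + 19 + 20 + 8 + 15 + 14 + 17 + 2 = 107
Number of machines = 2
Ideal balanced load = 107 / 2 = 53.5

53.5
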